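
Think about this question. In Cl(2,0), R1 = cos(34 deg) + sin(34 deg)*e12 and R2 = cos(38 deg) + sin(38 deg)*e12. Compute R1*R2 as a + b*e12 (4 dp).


Same-plane rotors commute and their half-angles add:
R1*R2 = cos(a1 + a2) + sin(a1 + a2)*e12.
a1 + a2 = 34 + 38 = 72 deg
cos(72 deg) = 0.3090
sin(72 deg) = 0.9511
R1*R2 = 0.3090 + 0.9511*e12


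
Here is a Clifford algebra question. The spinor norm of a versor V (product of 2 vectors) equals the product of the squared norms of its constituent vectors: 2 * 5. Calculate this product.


Spinor norm N(V) = |v1|^2 * |v2|^2 * ... * |v2|^2
= 2 * 5
Running product: 2, 10
N(V) = 10


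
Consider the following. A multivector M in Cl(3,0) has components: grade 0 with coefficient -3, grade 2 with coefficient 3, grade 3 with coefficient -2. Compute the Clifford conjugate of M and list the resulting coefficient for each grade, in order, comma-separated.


Clifford conjugate sign for grade k: (-1)^(k(k+1)/2)
Grade 0: (-1)^(0*1/2) = (-1)^0 = 1, coeff -3 -> -3
Grade 2: (-1)^(2*3/2) = (-1)^3 = -1, coeff 3 -> -3
Grade 3: (-1)^(3*4/2) = (-1)^6 = 1, coeff -2 -> -2
Conjugated coefficients: -3, -3, -2


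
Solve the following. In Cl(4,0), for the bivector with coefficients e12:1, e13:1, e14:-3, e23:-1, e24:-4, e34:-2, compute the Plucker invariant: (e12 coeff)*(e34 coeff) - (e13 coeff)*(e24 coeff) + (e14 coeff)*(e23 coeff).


Plucker relation: af - be + cd
a*f = 1*(-2) = -2
b*e = 1*(-4) = -4
c*d = (-3)*(-1) = 3
af - be + cd = -2 - (-4) + 3
= 5


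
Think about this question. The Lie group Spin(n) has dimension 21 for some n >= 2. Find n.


dim Spin(n) = dim so(n) = n(n-1)/2.
Solve n(n-1)/2 = 21, i.e. n^2 - n - 42 = 0.
Discriminant = 1 + 8*21 = 169
n = (1 + sqrt(169))/2 = (1 + 13)/2 = 7


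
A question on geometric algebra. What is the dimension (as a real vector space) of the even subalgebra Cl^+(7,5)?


Even subalgebra dimension = 2^(n-1)
n = 7 + 5 = 12
2^(12 - 1) = 2^11 = 2048
Verification: sum of C(12,k) for even k = 1 + 66 + 495 + 924 + 495 + 66 + 1 = 2048
Result = 2048


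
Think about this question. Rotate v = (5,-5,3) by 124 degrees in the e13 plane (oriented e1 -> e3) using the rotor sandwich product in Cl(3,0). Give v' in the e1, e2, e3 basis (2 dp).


Rotor R = cos(62deg) - sin(62deg)*e13
Rotation angle theta = 2 * 62 = 124 degrees in the e13 plane (e1 -> e3).
The component perpendicular to the plane (e2) is invariant: v'_2 = v2 = -5.00
cos(124deg) = -0.5592, sin(124deg) = 0.8290
v'_1 = v1*cos(theta) - v3*sin(theta) = 5*(-0.5592) - 3*0.8290 = -5.28
v'_3 = v1*sin(theta) + v3*cos(theta) = 5*0.8290 + 3*(-0.5592) = 2.47
v' = -5.28*e1 - 5.00*e2 + 2.47*e3


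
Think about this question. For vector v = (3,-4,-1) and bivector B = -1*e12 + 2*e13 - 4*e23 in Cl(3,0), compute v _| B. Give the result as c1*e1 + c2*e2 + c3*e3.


Left contraction v _| B = <vB>_1 (grade-1 part of the geometric product vB).
Using e1_|e12 = e2, e2_|e12 = -e1, e1_|e13 = e3, e3_|e13 = -e1, e2_|e23 = e3, e3_|e23 = -e2:
e1 coeff: -v2*b12 - v3*b13 = -(-4)*(-1) - (-1)*(2) = -2
e2 coeff: v1*b12 - v3*b23 = (3)*(-1) - (-1)*(-4) = -7
e3 coeff: v1*b13 + v2*b23 = (3)*(2) + (-4)*(-4) = 22
v _| B = -2*e1 - 7*e2 + 22*e3


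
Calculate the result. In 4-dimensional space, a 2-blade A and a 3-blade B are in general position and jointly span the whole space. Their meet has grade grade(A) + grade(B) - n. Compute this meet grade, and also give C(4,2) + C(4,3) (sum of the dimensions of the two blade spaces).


Meet grade = grade(A) + grade(B) - n
= 2 + 3 - 4 = 1
C(4,2) = 6
C(4,3) = 4
dim_A + dim_B = 6 + 4 = 10


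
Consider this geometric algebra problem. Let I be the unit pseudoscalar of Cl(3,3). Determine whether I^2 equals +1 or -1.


The pseudoscalar I = e1...e_n (product of all n generators) of Cl(p,q) satisfies I^2 = (-1)^(q + n(n-1)/2).
p = 3, q = 3, n = p + q = 6
n(n-1)/2 = 6 * 5 / 2 = 15
Exponent = q + n(n-1)/2 = 3 + 15 = 18
I^2 = (-1)^18 = +1


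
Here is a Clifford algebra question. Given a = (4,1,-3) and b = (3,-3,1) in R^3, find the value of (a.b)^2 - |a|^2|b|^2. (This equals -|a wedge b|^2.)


a . b = 4*3 + 1*(-3) + (-3)*1
= 12 + (-3) + (-3) = 6
|a|^2 = 4^2 + 1^2 + (-3)^2 = 26
|b|^2 = 3^2 + (-3)^2 + 1^2 = 19
(a.b)^2 = 6^2 = 36
|a|^2 * |b|^2 = 26 * 19 = 494
Result = 36 - 494 = -458


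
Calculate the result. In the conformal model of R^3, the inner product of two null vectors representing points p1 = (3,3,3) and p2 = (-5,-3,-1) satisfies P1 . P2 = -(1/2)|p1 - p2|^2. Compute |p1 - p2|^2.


p1 - p2 = (8, 6, 4)
|p1 - p2|^2 = 8^2 + 6^2 + 4^2
= 64 + 36 + 16
= 116


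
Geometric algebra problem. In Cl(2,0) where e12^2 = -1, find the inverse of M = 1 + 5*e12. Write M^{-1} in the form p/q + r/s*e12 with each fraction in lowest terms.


M = 1 + 5*e12, where e12^2 = -1.
Since M commutes with its reverse ~M = a - b*e12, M * ~M = a^2 - b^2*e12^2 = a^2 + b^2.
So M^{-1} = ~M / (a^2 + b^2) = (a - b*e12)/(a^2 + b^2).
a^2 + b^2 = 1 + 25 = 26
Scalar part = 1/26 = 1/26
Bivector coeff = -5/26 = -5/26
M^{-1} = 1/26 - 5/26*e12


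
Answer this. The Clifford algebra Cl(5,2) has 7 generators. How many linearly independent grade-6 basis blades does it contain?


Number of grade-k basis blades in Cl(p,q) with n = p + q is C(n, k).
n = 5 + 2 = 7
C(7, 6) = 7! / (6! * 1!)
= 5040 / (720 * 1)
= 7


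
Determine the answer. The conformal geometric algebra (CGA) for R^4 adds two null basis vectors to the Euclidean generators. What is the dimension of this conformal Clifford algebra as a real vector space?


The conformal model of R^4 uses Cl(5,1): the 4 Euclidean generators plus two extra orthogonal generators e+ (e+^2 = +1) and e- (e-^2 = -1), from which the null vectors e0, einf are built.
Number of generators m = 4 + 2 = 6.
dim Cl(p,q) = 2^m = 2^6 = 64


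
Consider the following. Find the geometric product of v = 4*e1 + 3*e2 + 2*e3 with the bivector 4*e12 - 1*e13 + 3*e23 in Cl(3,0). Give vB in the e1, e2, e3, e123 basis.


vB has grade-1 (vector) and grade-3 (trivector) parts: vB = (v _| B) + (v ^ B).
Vector part <vB>_1:
  e1: -v2*b12 - v3*b13 = -(3)*(4) - (2)*(-1) = -10
  e2: v1*b12 - v3*b23 = (4)*(4) - (2)*(3) = 10
  e3: v1*b13 + v2*b23 = (4)*(-1) + (3)*(3) = 5
Trivector part <vB>_3:
  e123: v1*b23 - v2*b13 + v3*b12 = (4)*(3) - (3)*(-1) + (2)*(4) = 23
vB = -10*e1 + 10*e2 + 5*e3 + 23*e123


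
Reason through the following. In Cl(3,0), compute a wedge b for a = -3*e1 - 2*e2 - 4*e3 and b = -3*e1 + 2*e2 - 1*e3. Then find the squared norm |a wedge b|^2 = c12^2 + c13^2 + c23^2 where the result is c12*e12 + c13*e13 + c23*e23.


a wedge b = (a1*b2 - a2*b1)*e12 + (a1*b3 - a3*b1)*e13 + (a2*b3 - a3*b2)*e23
e12 coeff: (-3)*2 - (-2)*(-3) = -6 - 6 = -12
e13 coeff: (-3)*(-1) - (-4)*(-3) = 3 - 12 = -9
e23 coeff: (-2)*(-1) - (-4)*2 = 2 - (-8) = 10
|a wedge b|^2 = (-12)^2 + (-9)^2 + 10^2
= 144 + 81 + 100
= 325


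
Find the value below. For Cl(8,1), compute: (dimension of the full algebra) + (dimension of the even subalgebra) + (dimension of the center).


n = 8 + 1 = 9
Total dim = 2^9 = 512
Even subalgebra dim = 2^8 = 256
n is odd, so center dim = 2
Sum = 512 + 256 + 2 = 770


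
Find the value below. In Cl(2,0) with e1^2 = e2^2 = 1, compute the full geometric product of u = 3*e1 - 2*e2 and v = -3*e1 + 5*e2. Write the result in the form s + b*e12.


Expand: (3*e1 - 2*e2)(-3*e1 + 5*e2)
= 3*(-3)*e1e1 + 3*5*e1e2 + (-2)*(-3)*e2e1 + (-2)*5*e2e2
Using e1^2 = e2^2 = 1, e2e1 = -e1e2:
Scalar part s = 3*(-3) + (-2)*5 = -9 + (-10) = -19
Bivector part b = 3*5 - (-2)*(-3) = 15 - 6 = 9
uv = -19 + 9*e12


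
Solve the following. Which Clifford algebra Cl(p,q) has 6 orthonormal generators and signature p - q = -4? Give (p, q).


We need p + q = 6 and p - q = -4.
Adding: 2p = 6 + (-4) = 2, so p = 1.
Then q = 6 - 1 = 5.
(p, q) = (1, 5)


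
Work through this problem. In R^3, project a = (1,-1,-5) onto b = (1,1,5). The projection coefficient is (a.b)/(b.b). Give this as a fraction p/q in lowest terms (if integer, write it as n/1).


Projection coefficient = (a . b) / (b . b)
a . b = 1*1 + (-1)*1 + (-5)*5
= 1 + (-1) + (-25) = -25
b . b = 1^2 + 1^2 + 5^2
= 1 + 1 + 25 = 27
Coefficient = -25/27
In lowest terms: -25/27


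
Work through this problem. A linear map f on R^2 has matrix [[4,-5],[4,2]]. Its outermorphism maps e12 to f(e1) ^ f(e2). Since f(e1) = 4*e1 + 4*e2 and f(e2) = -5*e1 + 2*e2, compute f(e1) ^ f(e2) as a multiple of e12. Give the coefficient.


The outermorphism of a linear map f sends e1^e2 to f(e1)^f(e2).
f(e1) = 4*e1 + 4*e2
f(e2) = -5*e1 + 2*e2
f(e1) ^ f(e2) = (4*e1 + 4*e2) ^ (-5*e1 + 2*e2)
= 4*2*e12 + 4*(-5)*e21
= (8 - (-20))*e12
= 28*e12
Coefficient = 28


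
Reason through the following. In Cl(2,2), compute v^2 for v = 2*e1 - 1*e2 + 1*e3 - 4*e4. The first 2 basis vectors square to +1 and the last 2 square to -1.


v^2 = sum of c_i^2 * e_i^2
Positive signature terms (e_i^2 = +1): 2^2 + (-1)^2 = 5
Negative signature terms (e_j^2 = -1): 1^2 + (-4)^2 = 17
v^2 = 5 - 17 = -12


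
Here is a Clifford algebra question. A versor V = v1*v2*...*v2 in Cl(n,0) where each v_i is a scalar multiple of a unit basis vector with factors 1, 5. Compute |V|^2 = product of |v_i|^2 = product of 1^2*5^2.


Each vector v_i has |v_i|^2 = s_i^2
Squared scales: 1^2 = 1, 5^2 = 25
|V|^2 = 1 * 25
= 25


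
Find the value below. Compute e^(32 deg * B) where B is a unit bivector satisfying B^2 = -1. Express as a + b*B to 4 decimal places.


For a unit bivector B with B^2 = -1, the exponential series gives
e^(theta*B) = cos(theta) + sin(theta)*B (the GA analogue of Euler's formula).
theta = 32 degrees = 0.558505 rad
cos(32 deg) = 0.8480
sin(32 deg) = 0.5299
exp(theta*B) = 0.8480 + 0.5299*B


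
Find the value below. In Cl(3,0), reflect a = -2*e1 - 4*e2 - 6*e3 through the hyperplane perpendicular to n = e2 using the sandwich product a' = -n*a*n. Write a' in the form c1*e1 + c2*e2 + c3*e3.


Reflection formula: a' = -n*a*n, with n = e2 (unit vector, n^2 = 1).
For reflection through hyperplane perp to e2:
The component along e2 flips sign, others stay.
a = (-2, -4, -6)
a' = (-2, 4, -6)
a' = -2*e1 + 4*e2 - 6*e3


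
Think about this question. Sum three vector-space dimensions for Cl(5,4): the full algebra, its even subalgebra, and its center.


n = 5 + 4 = 9
Total dim = 2^9 = 512
Even subalgebra dim = 2^8 = 256
n is odd, so center dim = 2
Sum = 512 + 256 + 2 = 770


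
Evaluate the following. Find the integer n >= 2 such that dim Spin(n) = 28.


dim Spin(n) = dim so(n) = n(n-1)/2.
Solve n(n-1)/2 = 28, i.e. n^2 - n - 56 = 0.
Discriminant = 1 + 8*28 = 225
n = (1 + sqrt(225))/2 = (1 + 15)/2 = 8


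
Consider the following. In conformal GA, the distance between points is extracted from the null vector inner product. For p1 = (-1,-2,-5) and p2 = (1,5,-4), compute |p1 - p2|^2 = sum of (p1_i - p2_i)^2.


p1 - p2 = (-2, -7, -1)
|p1 - p2|^2 = (-2)^2 + (-7)^2 + (-1)^2
= 4 + 49 + 1
= 54


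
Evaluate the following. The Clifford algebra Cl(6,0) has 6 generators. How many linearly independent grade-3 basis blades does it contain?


Number of grade-k basis blades in Cl(p,q) with n = p + q is C(n, k).
n = 6 + 0 = 6
C(6, 3) = 6! / (3! * 3!)
= 720 / (6 * 6)
= 20


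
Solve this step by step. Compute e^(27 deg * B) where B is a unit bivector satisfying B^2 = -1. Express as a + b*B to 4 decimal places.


For a unit bivector B with B^2 = -1, the exponential series gives
e^(theta*B) = cos(theta) + sin(theta)*B (the GA analogue of Euler's formula).
theta = 27 degrees = 0.471239 rad
cos(27 deg) = 0.8910
sin(27 deg) = 0.4540
exp(theta*B) = 0.8910 + 0.4540*B


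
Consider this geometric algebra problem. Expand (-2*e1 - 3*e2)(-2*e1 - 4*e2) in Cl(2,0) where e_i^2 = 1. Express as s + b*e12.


Expand: (-2*e1 - 3*e2)(-2*e1 - 4*e2)
= (-2)*(-2)*e1e1 + (-2)*(-4)*e1e2 + (-3)*(-2)*e2e1 + (-3)*(-4)*e2e2
Using e1^2 = e2^2 = 1, e2e1 = -e1e2:
Scalar part s = (-2)*(-2) + (-3)*(-4) = 4 + 12 = 16
Bivector part b = (-2)*(-4) - (-3)*(-2) = 8 - 6 = 2
uv = 16 + 2*e12


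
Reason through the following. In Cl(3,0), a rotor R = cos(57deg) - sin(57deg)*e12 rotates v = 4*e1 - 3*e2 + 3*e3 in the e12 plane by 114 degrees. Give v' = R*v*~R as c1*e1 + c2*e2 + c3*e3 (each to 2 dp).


Rotor R = cos(57deg) - sin(57deg)*e12
Rotation angle theta = 2 * 57 = 114 degrees in the e12 plane (e1 -> e2).
The component perpendicular to the plane (e3) is invariant: v'_3 = v3 = 3.00
cos(114deg) = -0.4067, sin(114deg) = 0.9135
v'_1 = v1*cos(theta) - v2*sin(theta) = 4*(-0.4067) - (-3)*0.9135 = 1.11
v'_2 = v1*sin(theta) + v2*cos(theta) = 4*0.9135 + (-3)*(-0.4067) = 4.87
v' = 1.11*e1 + 4.87*e2 + 3.00*e3


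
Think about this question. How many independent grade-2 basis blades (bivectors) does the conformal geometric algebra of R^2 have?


The conformal model of R^2 uses Cl(3,1) with m = 2 + 2 = 4 generators.
Number of grade-2 blades = C(m, 2) = C(4, 2)
= 4*3/2 = 6


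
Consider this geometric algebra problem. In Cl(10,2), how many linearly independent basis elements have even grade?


Even subalgebra dimension = 2^(n-1)
n = 10 + 2 = 12
2^(12 - 1) = 2^11 = 2048
Verification: sum of C(12,k) for even k = 1 + 66 + 495 + 924 + 495 + 66 + 1 = 2048
Result = 2048


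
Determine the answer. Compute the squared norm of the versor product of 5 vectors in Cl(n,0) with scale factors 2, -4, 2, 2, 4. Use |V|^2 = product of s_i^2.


Each vector v_i has |v_i|^2 = s_i^2
Squared scales: 2^2 = 4, (-4)^2 = 16, 2^2 = 4, 2^2 = 4, 4^2 = 16
|V|^2 = 4 * 16 * 4 * 4 * 16
= 16384


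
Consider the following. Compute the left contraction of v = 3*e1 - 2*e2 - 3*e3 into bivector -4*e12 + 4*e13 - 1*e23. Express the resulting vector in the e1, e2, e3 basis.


Left contraction v _| B = <vB>_1 (grade-1 part of the geometric product vB).
Using e1_|e12 = e2, e2_|e12 = -e1, e1_|e13 = e3, e3_|e13 = -e1, e2_|e23 = e3, e3_|e23 = -e2:
e1 coeff: -v2*b12 - v3*b13 = -(-2)*(-4) - (-3)*(4) = 4
e2 coeff: v1*b12 - v3*b23 = (3)*(-4) - (-3)*(-1) = -15
e3 coeff: v1*b13 + v2*b23 = (3)*(4) + (-2)*(-1) = 14
v _| B = 4*e1 - 15*e2 + 14*e3


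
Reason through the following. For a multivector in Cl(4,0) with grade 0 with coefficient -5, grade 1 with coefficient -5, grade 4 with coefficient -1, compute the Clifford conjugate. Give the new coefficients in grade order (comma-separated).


Clifford conjugate sign for grade k: (-1)^(k(k+1)/2)
Grade 0: (-1)^(0*1/2) = (-1)^0 = 1, coeff -5 -> -5
Grade 1: (-1)^(1*2/2) = (-1)^1 = -1, coeff -5 -> 5
Grade 4: (-1)^(4*5/2) = (-1)^10 = 1, coeff -1 -> -1
Conjugated coefficients: -5, 5, -1


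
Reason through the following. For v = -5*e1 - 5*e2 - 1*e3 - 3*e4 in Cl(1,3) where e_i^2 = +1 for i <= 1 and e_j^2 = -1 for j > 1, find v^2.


v^2 = sum of c_i^2 * e_i^2
Positive signature terms (e_i^2 = +1): (-5)^2 = 25
Negative signature terms (e_j^2 = -1): (-5)^2 + (-1)^2 + (-3)^2 = 35
v^2 = 25 - 35 = -10


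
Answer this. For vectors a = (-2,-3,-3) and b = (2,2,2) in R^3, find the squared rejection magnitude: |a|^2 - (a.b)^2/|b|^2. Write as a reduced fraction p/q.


|a|^2 = (-2)^2 + (-3)^2 + (-3)^2 = 22
|b|^2 = 2^2 + 2^2 + 2^2 = 12
a . b = (-2)*2 + (-3)*2 + (-3)*2 = -16
(a.b)^2 = (-16)^2 = 256
|rej|^2 = 22 - 256/12
= (264 - 256)/12
= 8/12
In lowest terms: 2/3


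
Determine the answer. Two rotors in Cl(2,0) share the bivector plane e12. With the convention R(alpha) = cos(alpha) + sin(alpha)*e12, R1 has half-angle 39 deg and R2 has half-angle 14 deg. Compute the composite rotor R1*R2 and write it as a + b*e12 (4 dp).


Same-plane rotors commute and their half-angles add:
R1*R2 = cos(a1 + a2) + sin(a1 + a2)*e12.
a1 + a2 = 39 + 14 = 53 deg
cos(53 deg) = 0.6018
sin(53 deg) = 0.7986
R1*R2 = 0.6018 + 0.7986*e12


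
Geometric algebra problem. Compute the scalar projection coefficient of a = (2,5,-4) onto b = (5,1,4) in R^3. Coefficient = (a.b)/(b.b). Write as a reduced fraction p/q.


Projection coefficient = (a . b) / (b . b)
a . b = 2*5 + 5*1 + (-4)*4
= 10 + 5 + (-16) = -1
b . b = 5^2 + 1^2 + 4^2
= 25 + 1 + 16 = 42
Coefficient = -1/42
In lowest terms: -1/42


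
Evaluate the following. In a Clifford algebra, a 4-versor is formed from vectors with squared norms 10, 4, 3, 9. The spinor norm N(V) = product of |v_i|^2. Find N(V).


Spinor norm N(V) = |v1|^2 * |v2|^2 * ... * |v4|^2
= 10 * 4 * 3 * 9
Running product: 10, 40, 120, 1080
N(V) = 1080


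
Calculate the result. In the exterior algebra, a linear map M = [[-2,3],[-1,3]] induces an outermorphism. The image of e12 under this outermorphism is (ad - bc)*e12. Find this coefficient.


The outermorphism of a linear map f sends e1^e2 to f(e1)^f(e2).
f(e1) = -2*e1 - 1*e2
f(e2) = 3*e1 + 3*e2
f(e1) ^ f(e2) = (-2*e1 - 1*e2) ^ (3*e1 + 3*e2)
= (-2)*3*e12 + (-1)*3*e21
= (-6 - (-3))*e12
= -3*e12
Coefficient = -3


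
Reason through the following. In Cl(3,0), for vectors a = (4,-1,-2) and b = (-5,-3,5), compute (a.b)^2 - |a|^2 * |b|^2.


a . b = 4*(-5) + (-1)*(-3) + (-2)*5
= -20 + 3 + (-10) = -27
|a|^2 = 4^2 + (-1)^2 + (-2)^2 = 21
|b|^2 = (-5)^2 + (-3)^2 + 5^2 = 59
(a.b)^2 = (-27)^2 = 729
|a|^2 * |b|^2 = 21 * 59 = 1239
Result = 729 - 1239 = -510


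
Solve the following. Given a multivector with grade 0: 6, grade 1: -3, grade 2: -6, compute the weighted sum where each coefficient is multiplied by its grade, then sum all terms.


Grade-weighted sum = sum of grade_k * coefficient_k
0*6 = 0
1*(-3) = -3
2*(-6) = -12
Total = 0 + (-3) + (-12) = -15


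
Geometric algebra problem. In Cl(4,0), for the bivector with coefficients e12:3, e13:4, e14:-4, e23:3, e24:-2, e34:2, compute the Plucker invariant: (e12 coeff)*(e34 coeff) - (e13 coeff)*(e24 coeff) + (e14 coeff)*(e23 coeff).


Plucker relation: af - be + cd
a*f = 3*2 = 6
b*e = 4*(-2) = -8
c*d = (-4)*3 = -12
af - be + cd = 6 - (-8) + (-12)
= 2


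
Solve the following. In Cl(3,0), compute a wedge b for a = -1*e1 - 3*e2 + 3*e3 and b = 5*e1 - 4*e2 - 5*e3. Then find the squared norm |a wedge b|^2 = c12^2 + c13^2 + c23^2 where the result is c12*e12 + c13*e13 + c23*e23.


a wedge b = (a1*b2 - a2*b1)*e12 + (a1*b3 - a3*b1)*e13 + (a2*b3 - a3*b2)*e23
e12 coeff: (-1)*(-4) - (-3)*5 = 4 - (-15) = 19
e13 coeff: (-1)*(-5) - 3*5 = 5 - 15 = -10
e23 coeff: (-3)*(-5) - 3*(-4) = 15 - (-12) = 27
|a wedge b|^2 = 19^2 + (-10)^2 + 27^2
= 361 + 100 + 729
= 1190


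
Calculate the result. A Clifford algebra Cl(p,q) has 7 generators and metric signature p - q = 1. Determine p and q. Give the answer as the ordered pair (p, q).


We need p + q = 7 and p - q = 1.
Adding: 2p = 7 + 1 = 8, so p = 4.
Then q = 7 - 4 = 3.
(p, q) = (4, 3)


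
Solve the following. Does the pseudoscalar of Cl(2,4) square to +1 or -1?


The pseudoscalar I = e1...e_n (product of all n generators) of Cl(p,q) satisfies I^2 = (-1)^(q + n(n-1)/2).
p = 2, q = 4, n = p + q = 6
n(n-1)/2 = 6 * 5 / 2 = 15
Exponent = q + n(n-1)/2 = 4 + 15 = 19
I^2 = (-1)^19 = -1


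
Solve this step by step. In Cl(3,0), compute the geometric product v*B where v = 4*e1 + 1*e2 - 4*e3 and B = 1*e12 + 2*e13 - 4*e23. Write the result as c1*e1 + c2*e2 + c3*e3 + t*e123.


vB has grade-1 (vector) and grade-3 (trivector) parts: vB = (v _| B) + (v ^ B).
Vector part <vB>_1:
  e1: -v2*b12 - v3*b13 = -(1)*(1) - (-4)*(2) = 7
  e2: v1*b12 - v3*b23 = (4)*(1) - (-4)*(-4) = -12
  e3: v1*b13 + v2*b23 = (4)*(2) + (1)*(-4) = 4
Trivector part <vB>_3:
  e123: v1*b23 - v2*b13 + v3*b12 = (4)*(-4) - (1)*(2) + (-4)*(1) = -22
vB = 7*e1 - 12*e2 + 4*e3 - 22*e123


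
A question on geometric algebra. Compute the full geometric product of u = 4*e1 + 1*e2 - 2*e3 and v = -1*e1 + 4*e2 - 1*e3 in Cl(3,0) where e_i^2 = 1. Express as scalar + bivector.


In Cl(3,0): e_i^2 = 1, e_ie_j = -e_je_i for i != j.
Scalar part = u . v = 4*(-1) + 1*4 + (-2)*(-1)
= -4 + 4 + 2 = 2
e12 coeff = 4*4 - 1*(-1) = 16 - (-1) = 17
e13 coeff = 4*(-1) - (-2)*(-1) = -4 - 2 = -6
e23 coeff = 1*(-1) - (-2)*4 = -1 - (-8) = 7
uv = 2 + 17*e12 - 6*e13 + 7*e23


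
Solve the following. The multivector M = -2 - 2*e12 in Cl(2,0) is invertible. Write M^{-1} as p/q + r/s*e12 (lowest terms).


M = -2 - 2*e12, where e12^2 = -1.
Since M commutes with its reverse ~M = a - b*e12, M * ~M = a^2 - b^2*e12^2 = a^2 + b^2.
So M^{-1} = ~M / (a^2 + b^2) = (a - b*e12)/(a^2 + b^2).
a^2 + b^2 = 4 + 4 = 8
Scalar part = -2/8 = -1/4
Bivector coeff = 2/8 = 1/4
M^{-1} = -1/4 + 1/4*e12


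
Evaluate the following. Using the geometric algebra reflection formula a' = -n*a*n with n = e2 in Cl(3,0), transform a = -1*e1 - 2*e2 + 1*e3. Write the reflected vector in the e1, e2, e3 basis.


Reflection formula: a' = -n*a*n, with n = e2 (unit vector, n^2 = 1).
For reflection through hyperplane perp to e2:
The component along e2 flips sign, others stay.
a = (-1, -2, 1)
a' = (-1, 2, 1)
a' = -1*e1 + 2*e2 + 1*e3


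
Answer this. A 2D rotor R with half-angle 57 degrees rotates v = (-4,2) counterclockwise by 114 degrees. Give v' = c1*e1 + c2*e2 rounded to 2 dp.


Rotor R = cos(57deg) - sin(57deg)*e12
Rotation angle theta = 2 * 57 = 114 degrees
v' = R*v*~R rotates v by theta.
cos(114deg) = -0.4067, sin(114deg) = 0.9135
v'_1 = -4*cos(114deg) - 2*sin(114deg)
= -4*(-0.4067) - 2*0.9135
= -0.20
v'_2 = -4*sin(114deg) + 2*cos(114deg)
= -4*0.9135 + 2*(-0.4067)
= -4.47
v' = -0.20*e1 - 4.47*e2


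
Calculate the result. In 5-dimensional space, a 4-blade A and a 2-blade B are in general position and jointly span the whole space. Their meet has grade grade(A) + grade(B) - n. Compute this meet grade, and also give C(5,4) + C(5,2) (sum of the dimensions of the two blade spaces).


Meet grade = grade(A) + grade(B) - n
= 4 + 2 - 5 = 1
C(5,4) = 5
C(5,2) = 10
dim_A + dim_B = 5 + 10 = 15


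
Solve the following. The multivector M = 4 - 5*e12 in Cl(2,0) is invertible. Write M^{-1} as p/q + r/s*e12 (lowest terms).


M = 4 - 5*e12, where e12^2 = -1.
Since M commutes with its reverse ~M = a - b*e12, M * ~M = a^2 - b^2*e12^2 = a^2 + b^2.
So M^{-1} = ~M / (a^2 + b^2) = (a - b*e12)/(a^2 + b^2).
a^2 + b^2 = 16 + 25 = 41
Scalar part = 4/41 = 4/41
Bivector coeff = 5/41 = 5/41
M^{-1} = 4/41 + 5/41*e12


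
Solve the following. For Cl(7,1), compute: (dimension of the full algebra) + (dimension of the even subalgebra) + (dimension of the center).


n = 7 + 1 = 8
Total dim = 2^8 = 256
Even subalgebra dim = 2^7 = 128
n is even, so center dim = 1
Sum = 256 + 128 + 1 = 385


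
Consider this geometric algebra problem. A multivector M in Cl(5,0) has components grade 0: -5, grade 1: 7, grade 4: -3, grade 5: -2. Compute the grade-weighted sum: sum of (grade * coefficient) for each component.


Grade-weighted sum = sum of grade_k * coefficient_k
0*(-5) = 0
1*7 = 7
4*(-3) = -12
5*(-2) = -10
Total = 0 + 7 + (-12) + (-10) = -15


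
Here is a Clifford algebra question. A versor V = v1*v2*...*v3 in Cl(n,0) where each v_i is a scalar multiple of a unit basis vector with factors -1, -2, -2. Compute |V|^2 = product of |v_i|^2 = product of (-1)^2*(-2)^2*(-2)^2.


Each vector v_i has |v_i|^2 = s_i^2
Squared scales: (-1)^2 = 1, (-2)^2 = 4, (-2)^2 = 4
|V|^2 = 1 * 4 * 4
= 16


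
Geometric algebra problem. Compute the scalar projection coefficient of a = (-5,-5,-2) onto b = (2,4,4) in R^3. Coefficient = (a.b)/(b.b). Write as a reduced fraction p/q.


Projection coefficient = (a . b) / (b . b)
a . b = (-5)*2 + (-5)*4 + (-2)*4
= -10 + (-20) + (-8) = -38
b . b = 2^2 + 4^2 + 4^2
= 4 + 16 + 16 = 36
Coefficient = -38/36
In lowest terms: -19/18


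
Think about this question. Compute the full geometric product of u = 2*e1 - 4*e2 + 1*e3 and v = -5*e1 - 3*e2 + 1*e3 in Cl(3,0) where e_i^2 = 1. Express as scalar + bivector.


In Cl(3,0): e_i^2 = 1, e_ie_j = -e_je_i for i != j.
Scalar part = u . v = 2*(-5) + (-4)*(-3) + 1*1
= -10 + 12 + 1 = 3
e12 coeff = 2*(-3) - (-4)*(-5) = -6 - 20 = -26
e13 coeff = 2*1 - 1*(-5) = 2 - (-5) = 7
e23 coeff = (-4)*1 - 1*(-3) = -4 - (-3) = -1
uv = 3 - 26*e12 + 7*e13 - 1*e23


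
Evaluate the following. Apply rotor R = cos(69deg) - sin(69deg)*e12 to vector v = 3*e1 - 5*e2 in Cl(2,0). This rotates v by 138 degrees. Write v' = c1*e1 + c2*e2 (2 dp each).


Rotor R = cos(69deg) - sin(69deg)*e12
Rotation angle theta = 2 * 69 = 138 degrees
v' = R*v*~R rotates v by theta.
cos(138deg) = -0.7431, sin(138deg) = 0.6691
v'_1 = 3*cos(138deg) - (-5)*sin(138deg)
= 3*(-0.7431) - (-5)*0.6691
= 1.12
v'_2 = 3*sin(138deg) + (-5)*cos(138deg)
= 3*0.6691 + (-5)*(-0.7431)
= 5.72
v' = 1.12*e1 + 5.72*e2


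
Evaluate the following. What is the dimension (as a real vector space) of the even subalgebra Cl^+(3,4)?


Even subalgebra dimension = 2^(n-1)
n = 3 + 4 = 7
2^(7 - 1) = 2^6 = 64
Verification: sum of C(7,k) for even k = 1 + 21 + 35 + 7 = 64
Result = 64


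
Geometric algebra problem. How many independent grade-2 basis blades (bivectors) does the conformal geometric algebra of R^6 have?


The conformal model of R^6 uses Cl(7,1) with m = 6 + 2 = 8 generators.
Number of grade-2 blades = C(m, 2) = C(8, 2)
= 8*7/2 = 28


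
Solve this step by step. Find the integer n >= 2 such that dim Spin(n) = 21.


dim Spin(n) = dim so(n) = n(n-1)/2.
Solve n(n-1)/2 = 21, i.e. n^2 - n - 42 = 0.
Discriminant = 1 + 8*21 = 169
n = (1 + sqrt(169))/2 = (1 + 13)/2 = 7


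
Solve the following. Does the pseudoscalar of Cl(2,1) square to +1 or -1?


The pseudoscalar I = e1...e_n (product of all n generators) of Cl(p,q) satisfies I^2 = (-1)^(q + n(n-1)/2).
p = 2, q = 1, n = p + q = 3
n(n-1)/2 = 3 * 2 / 2 = 3
Exponent = q + n(n-1)/2 = 1 + 3 = 4
I^2 = (-1)^4 = +1


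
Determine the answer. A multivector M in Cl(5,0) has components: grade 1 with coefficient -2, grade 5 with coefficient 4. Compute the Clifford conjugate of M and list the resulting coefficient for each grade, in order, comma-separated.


Clifford conjugate sign for grade k: (-1)^(k(k+1)/2)
Grade 1: (-1)^(1*2/2) = (-1)^1 = -1, coeff -2 -> 2
Grade 5: (-1)^(5*6/2) = (-1)^15 = -1, coeff 4 -> -4
Conjugated coefficients: 2, -4


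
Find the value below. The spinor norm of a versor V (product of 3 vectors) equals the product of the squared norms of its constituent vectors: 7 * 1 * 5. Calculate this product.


Spinor norm N(V) = |v1|^2 * |v2|^2 * ... * |v3|^2
= 7 * 1 * 5
Running product: 7, 7, 35
N(V) = 35


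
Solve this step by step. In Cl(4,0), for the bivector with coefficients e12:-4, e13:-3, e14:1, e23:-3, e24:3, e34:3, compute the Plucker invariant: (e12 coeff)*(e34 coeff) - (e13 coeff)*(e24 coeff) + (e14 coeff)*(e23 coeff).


Plucker relation: af - be + cd
a*f = (-4)*3 = -12
b*e = (-3)*3 = -9
c*d = 1*(-3) = -3
af - be + cd = -12 - (-9) + (-3)
= -6


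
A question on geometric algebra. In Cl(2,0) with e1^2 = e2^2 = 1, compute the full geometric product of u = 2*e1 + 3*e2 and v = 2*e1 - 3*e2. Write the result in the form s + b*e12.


Expand: (2*e1 + 3*e2)(2*e1 - 3*e2)
= 2*2*e1e1 + 2*(-3)*e1e2 + 3*2*e2e1 + 3*(-3)*e2e2
Using e1^2 = e2^2 = 1, e2e1 = -e1e2:
Scalar part s = 2*2 + 3*(-3) = 4 + (-9) = -5
Bivector part b = 2*(-3) - 3*2 = -6 - 6 = -12
uv = -5 - 12*e12


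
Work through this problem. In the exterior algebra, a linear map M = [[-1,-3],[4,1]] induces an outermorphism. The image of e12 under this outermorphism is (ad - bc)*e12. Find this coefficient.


The outermorphism of a linear map f sends e1^e2 to f(e1)^f(e2).
f(e1) = -1*e1 + 4*e2
f(e2) = -3*e1 + 1*e2
f(e1) ^ f(e2) = (-1*e1 + 4*e2) ^ (-3*e1 + 1*e2)
= (-1)*1*e12 + 4*(-3)*e21
= (-1 - (-12))*e12
= 11*e12
Coefficient = 11


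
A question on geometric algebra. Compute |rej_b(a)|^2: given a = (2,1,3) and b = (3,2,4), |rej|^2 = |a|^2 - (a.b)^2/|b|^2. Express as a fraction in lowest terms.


|a|^2 = 2^2 + 1^2 + 3^2 = 14
|b|^2 = 3^2 + 2^2 + 4^2 = 29
a . b = 2*3 + 1*2 + 3*4 = 20
(a.b)^2 = 20^2 = 400
|rej|^2 = 14 - 400/29
= (406 - 400)/29
= 6/29
In lowest terms: 6/29


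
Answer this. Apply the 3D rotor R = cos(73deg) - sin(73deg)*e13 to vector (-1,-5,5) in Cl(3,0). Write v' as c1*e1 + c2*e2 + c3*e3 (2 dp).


Rotor R = cos(73deg) - sin(73deg)*e13
Rotation angle theta = 2 * 73 = 146 degrees in the e13 plane (e1 -> e3).
The component perpendicular to the plane (e2) is invariant: v'_2 = v2 = -5.00
cos(146deg) = -0.8290, sin(146deg) = 0.5592
v'_1 = v1*cos(theta) - v3*sin(theta) = -1*(-0.8290) - 5*0.5592 = -1.97
v'_3 = v1*sin(theta) + v3*cos(theta) = -1*0.5592 + 5*(-0.8290) = -4.70
v' = -1.97*e1 - 5.00*e2 - 4.70*e3


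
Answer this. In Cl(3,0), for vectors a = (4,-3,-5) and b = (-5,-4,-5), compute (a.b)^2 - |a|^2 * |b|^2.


a . b = 4*(-5) + (-3)*(-4) + (-5)*(-5)
= -20 + 12 + 25 = 17
|a|^2 = 4^2 + (-3)^2 + (-5)^2 = 50
|b|^2 = (-5)^2 + (-4)^2 + (-5)^2 = 66
(a.b)^2 = 17^2 = 289
|a|^2 * |b|^2 = 50 * 66 = 3300
Result = 289 - 3300 = -3011


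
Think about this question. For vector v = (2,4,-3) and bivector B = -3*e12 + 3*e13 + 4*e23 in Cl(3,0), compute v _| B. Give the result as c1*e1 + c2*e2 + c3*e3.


Left contraction v _| B = <vB>_1 (grade-1 part of the geometric product vB).
Using e1_|e12 = e2, e2_|e12 = -e1, e1_|e13 = e3, e3_|e13 = -e1, e2_|e23 = e3, e3_|e23 = -e2:
e1 coeff: -v2*b12 - v3*b13 = -(4)*(-3) - (-3)*(3) = 21
e2 coeff: v1*b12 - v3*b23 = (2)*(-3) - (-3)*(4) = 6
e3 coeff: v1*b13 + v2*b23 = (2)*(3) + (4)*(4) = 22
v _| B = 21*e1 + 6*e2 + 22*e3


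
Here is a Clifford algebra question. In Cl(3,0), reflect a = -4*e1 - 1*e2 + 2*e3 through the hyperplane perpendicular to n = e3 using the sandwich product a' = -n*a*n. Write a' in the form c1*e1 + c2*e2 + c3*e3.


Reflection formula: a' = -n*a*n, with n = e3 (unit vector, n^2 = 1).
For reflection through hyperplane perp to e3:
The component along e3 flips sign, others stay.
a = (-4, -1, 2)
a' = (-4, -1, -2)
a' = -4*e1 - 1*e2 - 2*e3


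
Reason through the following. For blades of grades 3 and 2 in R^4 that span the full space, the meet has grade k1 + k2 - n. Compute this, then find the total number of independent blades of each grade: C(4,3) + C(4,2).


Meet grade = grade(A) + grade(B) - n
= 3 + 2 - 4 = 1
C(4,3) = 4
C(4,2) = 6
dim_A + dim_B = 4 + 6 = 10


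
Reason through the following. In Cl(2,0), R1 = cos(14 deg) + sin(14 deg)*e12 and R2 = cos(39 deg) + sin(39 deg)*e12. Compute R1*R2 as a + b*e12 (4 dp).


Same-plane rotors commute and their half-angles add:
R1*R2 = cos(a1 + a2) + sin(a1 + a2)*e12.
a1 + a2 = 14 + 39 = 53 deg
cos(53 deg) = 0.6018
sin(53 deg) = 0.7986
R1*R2 = 0.6018 + 0.7986*e12


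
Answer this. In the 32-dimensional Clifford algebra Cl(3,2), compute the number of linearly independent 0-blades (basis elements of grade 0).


Number of grade-k basis blades in Cl(p,q) with n = p + q is C(n, k).
n = 3 + 2 = 5
C(5, 0) = 5! / (0! * 5!)
= 120 / (1 * 120)
= 1


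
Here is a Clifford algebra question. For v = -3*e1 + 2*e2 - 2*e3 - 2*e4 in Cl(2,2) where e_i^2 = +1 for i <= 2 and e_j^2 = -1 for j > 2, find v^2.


v^2 = sum of c_i^2 * e_i^2
Positive signature terms (e_i^2 = +1): (-3)^2 + 2^2 = 13
Negative signature terms (e_j^2 = -1): (-2)^2 + (-2)^2 = 8
v^2 = 13 - 8 = 5


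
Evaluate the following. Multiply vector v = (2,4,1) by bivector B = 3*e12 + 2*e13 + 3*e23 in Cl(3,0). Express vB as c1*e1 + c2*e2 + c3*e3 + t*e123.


vB has grade-1 (vector) and grade-3 (trivector) parts: vB = (v _| B) + (v ^ B).
Vector part <vB>_1:
  e1: -v2*b12 - v3*b13 = -(4)*(3) - (1)*(2) = -14
  e2: v1*b12 - v3*b23 = (2)*(3) - (1)*(3) = 3
  e3: v1*b13 + v2*b23 = (2)*(2) + (4)*(3) = 16
Trivector part <vB>_3:
  e123: v1*b23 - v2*b13 + v3*b12 = (2)*(3) - (4)*(2) + (1)*(3) = 1
vB = -14*e1 + 3*e2 + 16*e3 + 1*e123


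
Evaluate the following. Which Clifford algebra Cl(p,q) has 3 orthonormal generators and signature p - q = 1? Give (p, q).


We need p + q = 3 and p - q = 1.
Adding: 2p = 3 + 1 = 4, so p = 2.
Then q = 3 - 2 = 1.
(p, q) = (2, 1)


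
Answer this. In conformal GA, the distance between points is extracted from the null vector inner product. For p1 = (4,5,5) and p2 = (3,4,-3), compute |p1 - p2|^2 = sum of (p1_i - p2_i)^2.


p1 - p2 = (1, 1, 8)
|p1 - p2|^2 = 1^2 + 1^2 + 8^2
= 1 + 1 + 64
= 66


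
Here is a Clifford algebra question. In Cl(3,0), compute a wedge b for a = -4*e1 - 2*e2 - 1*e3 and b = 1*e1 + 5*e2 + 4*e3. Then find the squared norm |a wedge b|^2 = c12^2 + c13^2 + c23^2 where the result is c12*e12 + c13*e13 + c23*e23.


a wedge b = (a1*b2 - a2*b1)*e12 + (a1*b3 - a3*b1)*e13 + (a2*b3 - a3*b2)*e23
e12 coeff: (-4)*5 - (-2)*1 = -20 - (-2) = -18
e13 coeff: (-4)*4 - (-1)*1 = -16 - (-1) = -15
e23 coeff: (-2)*4 - (-1)*5 = -8 - (-5) = -3
|a wedge b|^2 = (-18)^2 + (-15)^2 + (-3)^2
= 324 + 225 + 9
= 558


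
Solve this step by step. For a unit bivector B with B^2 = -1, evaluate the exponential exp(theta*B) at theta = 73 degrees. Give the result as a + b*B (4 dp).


For a unit bivector B with B^2 = -1, the exponential series gives
e^(theta*B) = cos(theta) + sin(theta)*B (the GA analogue of Euler's formula).
theta = 73 degrees = 1.27409 rad
cos(73 deg) = 0.2924
sin(73 deg) = 0.9563
exp(theta*B) = 0.2924 + 0.9563*B


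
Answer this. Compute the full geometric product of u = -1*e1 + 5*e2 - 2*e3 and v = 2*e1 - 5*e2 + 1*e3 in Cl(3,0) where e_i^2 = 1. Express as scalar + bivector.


In Cl(3,0): e_i^2 = 1, e_ie_j = -e_je_i for i != j.
Scalar part = u . v = (-1)*2 + 5*(-5) + (-2)*1
= -2 + (-25) + (-2) = -29
e12 coeff = (-1)*(-5) - 5*2 = 5 - 10 = -5
e13 coeff = (-1)*1 - (-2)*2 = -1 - (-4) = 3
e23 coeff = 5*1 - (-2)*(-5) = 5 - 10 = -5
uv = -29 - 5*e12 + 3*e13 - 5*e23


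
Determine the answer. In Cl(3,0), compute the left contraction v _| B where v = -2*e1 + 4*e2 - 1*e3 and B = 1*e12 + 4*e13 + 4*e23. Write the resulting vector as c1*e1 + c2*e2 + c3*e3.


Left contraction v _| B = <vB>_1 (grade-1 part of the geometric product vB).
Using e1_|e12 = e2, e2_|e12 = -e1, e1_|e13 = e3, e3_|e13 = -e1, e2_|e23 = e3, e3_|e23 = -e2:
e1 coeff: -v2*b12 - v3*b13 = -(4)*(1) - (-1)*(4) = 0
e2 coeff: v1*b12 - v3*b23 = (-2)*(1) - (-1)*(4) = 2
e3 coeff: v1*b13 + v2*b23 = (-2)*(4) + (4)*(4) = 8
v _| B = 0*e1 + 2*e2 + 8*e3


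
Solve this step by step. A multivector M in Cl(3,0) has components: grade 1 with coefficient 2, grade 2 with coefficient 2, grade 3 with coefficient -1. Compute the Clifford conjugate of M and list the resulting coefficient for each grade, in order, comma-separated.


Clifford conjugate sign for grade k: (-1)^(k(k+1)/2)
Grade 1: (-1)^(1*2/2) = (-1)^1 = -1, coeff 2 -> -2
Grade 2: (-1)^(2*3/2) = (-1)^3 = -1, coeff 2 -> -2
Grade 3: (-1)^(3*4/2) = (-1)^6 = 1, coeff -1 -> -1
Conjugated coefficients: -2, -2, -1


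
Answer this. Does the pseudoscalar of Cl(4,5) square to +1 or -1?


The pseudoscalar I = e1...e_n (product of all n generators) of Cl(p,q) satisfies I^2 = (-1)^(q + n(n-1)/2).
p = 4, q = 5, n = p + q = 9
n(n-1)/2 = 9 * 8 / 2 = 36
Exponent = q + n(n-1)/2 = 5 + 36 = 41
I^2 = (-1)^41 = -1


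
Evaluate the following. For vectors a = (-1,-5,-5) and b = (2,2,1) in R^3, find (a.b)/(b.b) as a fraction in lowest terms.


Projection coefficient = (a . b) / (b . b)
a . b = (-1)*2 + (-5)*2 + (-5)*1
= -2 + (-10) + (-5) = -17
b . b = 2^2 + 2^2 + 1^2
= 4 + 4 + 1 = 9
Coefficient = -17/9
In lowest terms: -17/9


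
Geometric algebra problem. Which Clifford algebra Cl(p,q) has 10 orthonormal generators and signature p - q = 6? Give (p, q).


We need p + q = 10 and p - q = 6.
Adding: 2p = 10 + 6 = 16, so p = 8.
Then q = 10 - 8 = 2.
(p, q) = (8, 2)


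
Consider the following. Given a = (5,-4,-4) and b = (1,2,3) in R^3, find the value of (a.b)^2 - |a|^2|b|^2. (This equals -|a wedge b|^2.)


a . b = 5*1 + (-4)*2 + (-4)*3
= 5 + (-8) + (-12) = -15
|a|^2 = 5^2 + (-4)^2 + (-4)^2 = 57
|b|^2 = 1^2 + 2^2 + 3^2 = 14
(a.b)^2 = (-15)^2 = 225
|a|^2 * |b|^2 = 57 * 14 = 798
Result = 225 - 798 = -573


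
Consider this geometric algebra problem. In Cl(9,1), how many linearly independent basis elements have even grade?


Even subalgebra dimension = 2^(n-1)
n = 9 + 1 = 10
2^(10 - 1) = 2^9 = 512
Verification: sum of C(10,k) for even k = 1 + 45 + 210 + 210 + 45 + 1 = 512
Result = 512


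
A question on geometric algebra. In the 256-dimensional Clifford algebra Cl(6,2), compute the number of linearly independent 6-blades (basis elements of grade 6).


Number of grade-k basis blades in Cl(p,q) with n = p + q is C(n, k).
n = 6 + 2 = 8
C(8, 6) = 8! / (6! * 2!)
= 40320 / (720 * 2)
= 28


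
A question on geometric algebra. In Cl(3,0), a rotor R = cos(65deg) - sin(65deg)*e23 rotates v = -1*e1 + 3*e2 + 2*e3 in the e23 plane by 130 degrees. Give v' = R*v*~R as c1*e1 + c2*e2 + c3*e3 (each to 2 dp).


Rotor R = cos(65deg) - sin(65deg)*e23
Rotation angle theta = 2 * 65 = 130 degrees in the e23 plane (e2 -> e3).
The component perpendicular to the plane (e1) is invariant: v'_1 = v1 = -1.00
cos(130deg) = -0.6428, sin(130deg) = 0.7660
v'_2 = v2*cos(theta) - v3*sin(theta) = 3*(-0.6428) - 2*0.7660 = -3.46
v'_3 = v2*sin(theta) + v3*cos(theta) = 3*0.7660 + 2*(-0.6428) = 1.01
v' = -1.00*e1 - 3.46*e2 + 1.01*e3


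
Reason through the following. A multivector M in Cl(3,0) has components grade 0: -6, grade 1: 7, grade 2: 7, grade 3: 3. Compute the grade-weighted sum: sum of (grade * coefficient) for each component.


Grade-weighted sum = sum of grade_k * coefficient_k
0*(-6) = 0
1*7 = 7
2*7 = 14
3*3 = 9
Total = 0 + 7 + 14 + 9 = 30


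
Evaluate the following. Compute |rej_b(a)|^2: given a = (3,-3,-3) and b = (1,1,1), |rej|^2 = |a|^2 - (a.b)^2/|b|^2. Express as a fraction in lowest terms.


|a|^2 = 3^2 + (-3)^2 + (-3)^2 = 27
|b|^2 = 1^2 + 1^2 + 1^2 = 3
a . b = 3*1 + (-3)*1 + (-3)*1 = -3
(a.b)^2 = (-3)^2 = 9
|rej|^2 = 27 - 9/3
= (81 - 9)/3
= 72/3
In lowest terms: 24/1


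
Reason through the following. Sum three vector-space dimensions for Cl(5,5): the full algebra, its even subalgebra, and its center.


n = 5 + 5 = 10
Total dim = 2^10 = 1024
Even subalgebra dim = 2^9 = 512
n is even, so center dim = 1
Sum = 1024 + 512 + 1 = 1537


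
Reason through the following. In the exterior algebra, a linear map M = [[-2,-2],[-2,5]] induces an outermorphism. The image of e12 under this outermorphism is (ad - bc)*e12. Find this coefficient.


The outermorphism of a linear map f sends e1^e2 to f(e1)^f(e2).
f(e1) = -2*e1 - 2*e2
f(e2) = -2*e1 + 5*e2
f(e1) ^ f(e2) = (-2*e1 - 2*e2) ^ (-2*e1 + 5*e2)
= (-2)*5*e12 + (-2)*(-2)*e21
= (-10 - 4)*e12
= -14*e12
Coefficient = -14


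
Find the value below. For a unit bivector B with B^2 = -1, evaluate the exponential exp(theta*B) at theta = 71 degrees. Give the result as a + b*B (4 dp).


For a unit bivector B with B^2 = -1, the exponential series gives
e^(theta*B) = cos(theta) + sin(theta)*B (the GA analogue of Euler's formula).
theta = 71 degrees = 1.239184 rad
cos(71 deg) = 0.3256
sin(71 deg) = 0.9455
exp(theta*B) = 0.3256 + 0.9455*B


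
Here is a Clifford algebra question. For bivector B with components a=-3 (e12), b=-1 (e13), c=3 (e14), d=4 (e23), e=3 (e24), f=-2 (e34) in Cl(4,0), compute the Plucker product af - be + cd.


Plucker relation: af - be + cd
a*f = (-3)*(-2) = 6
b*e = (-1)*3 = -3
c*d = 3*4 = 12
af - be + cd = 6 - (-3) + 12
= 21


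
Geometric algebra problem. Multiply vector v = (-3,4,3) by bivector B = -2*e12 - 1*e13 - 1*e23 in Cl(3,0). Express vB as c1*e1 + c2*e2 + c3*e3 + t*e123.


vB has grade-1 (vector) and grade-3 (trivector) parts: vB = (v _| B) + (v ^ B).
Vector part <vB>_1:
  e1: -v2*b12 - v3*b13 = -(4)*(-2) - (3)*(-1) = 11
  e2: v1*b12 - v3*b23 = (-3)*(-2) - (3)*(-1) = 9
  e3: v1*b13 + v2*b23 = (-3)*(-1) + (4)*(-1) = -1
Trivector part <vB>_3:
  e123: v1*b23 - v2*b13 + v3*b12 = (-3)*(-1) - (4)*(-1) + (3)*(-2) = 1
vB = 11*e1 + 9*e2 - 1*e3 + 1*e123


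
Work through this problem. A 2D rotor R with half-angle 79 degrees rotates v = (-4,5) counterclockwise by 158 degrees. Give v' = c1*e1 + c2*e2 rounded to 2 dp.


Rotor R = cos(79deg) - sin(79deg)*e12
Rotation angle theta = 2 * 79 = 158 degrees
v' = R*v*~R rotates v by theta.
cos(158deg) = -0.9272, sin(158deg) = 0.3746
v'_1 = -4*cos(158deg) - 5*sin(158deg)
= -4*(-0.9272) - 5*0.3746
= 1.84
v'_2 = -4*sin(158deg) + 5*cos(158deg)
= -4*0.3746 + 5*(-0.9272)
= -6.13
v' = 1.84*e1 - 6.13*e2


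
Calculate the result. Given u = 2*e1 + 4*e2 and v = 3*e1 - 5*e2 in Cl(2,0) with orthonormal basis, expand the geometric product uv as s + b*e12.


Expand: (2*e1 + 4*e2)(3*e1 - 5*e2)
= 2*3*e1e1 + 2*(-5)*e1e2 + 4*3*e2e1 + 4*(-5)*e2e2
Using e1^2 = e2^2 = 1, e2e1 = -e1e2:
Scalar part s = 2*3 + 4*(-5) = 6 + (-20) = -14
Bivector part b = 2*(-5) - 4*3 = -10 - 12 = -22
uv = -14 - 22*e12
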